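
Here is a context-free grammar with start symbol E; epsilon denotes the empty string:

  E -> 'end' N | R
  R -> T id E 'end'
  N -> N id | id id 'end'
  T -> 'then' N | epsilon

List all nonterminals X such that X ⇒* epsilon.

{ T }

Directly nullable (have an epsilon-production): T.
No other nonterminal has a production whose RHS symbols are all nullable.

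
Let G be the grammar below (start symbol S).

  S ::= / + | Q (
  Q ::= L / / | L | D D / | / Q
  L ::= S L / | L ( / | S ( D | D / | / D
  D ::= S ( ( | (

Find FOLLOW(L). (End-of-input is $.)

{ (, / }

In Q ::= L / /: add FIRST(/ /) = { / }.
In Q ::= L: L is at the end, add FOLLOW(Q) = { ( }.
In L ::= S L /: add FIRST(/) = { / }.
In L ::= L ( /: add FIRST(( /) = { ( }.
Union: FOLLOW(L) = { (, / }.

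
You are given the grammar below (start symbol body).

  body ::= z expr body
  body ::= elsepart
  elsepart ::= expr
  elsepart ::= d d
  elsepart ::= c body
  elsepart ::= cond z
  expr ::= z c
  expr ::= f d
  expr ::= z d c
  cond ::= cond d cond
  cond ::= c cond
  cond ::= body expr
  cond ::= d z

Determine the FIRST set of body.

body ::= z expr body contributes {z}.
From body ::= elsepart: add FIRST(elsepart) = { c, d, f, z }.
Union: FIRST(body) = { c, d, f, z }.

{ c, d, f, z }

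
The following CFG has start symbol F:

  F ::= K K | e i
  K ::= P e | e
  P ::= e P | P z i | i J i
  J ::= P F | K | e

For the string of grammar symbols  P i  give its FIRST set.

{ e, i }

Add FIRST(P) = { e, i }; P is not nullable, stop.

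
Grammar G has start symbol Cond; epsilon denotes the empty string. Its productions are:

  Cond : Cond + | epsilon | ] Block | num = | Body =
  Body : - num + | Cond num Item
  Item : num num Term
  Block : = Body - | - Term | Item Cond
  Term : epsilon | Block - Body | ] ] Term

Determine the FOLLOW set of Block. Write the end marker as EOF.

{ EOF, +, -, num }

In Cond : ] Block: Block is at the end, add FOLLOW(Cond) = { EOF, +, -, num }.
In Term : Block - Body: add FIRST(- Body) = { - }.
Union: FOLLOW(Block) = { EOF, +, -, num }.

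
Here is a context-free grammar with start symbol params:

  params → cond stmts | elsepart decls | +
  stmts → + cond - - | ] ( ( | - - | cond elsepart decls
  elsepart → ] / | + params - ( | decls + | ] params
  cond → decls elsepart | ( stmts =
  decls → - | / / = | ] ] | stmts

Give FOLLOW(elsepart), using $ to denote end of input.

In params → elsepart decls: add FIRST(decls) = { (, +, -, /, ] }.
In stmts → cond elsepart decls: add FIRST(decls) = { (, +, -, /, ] }.
In cond → decls elsepart: elsepart is at the end, add FOLLOW(cond) = { (, +, -, /, ] }.
Union: FOLLOW(elsepart) = { (, +, -, /, ] }.

{ (, +, -, /, ] }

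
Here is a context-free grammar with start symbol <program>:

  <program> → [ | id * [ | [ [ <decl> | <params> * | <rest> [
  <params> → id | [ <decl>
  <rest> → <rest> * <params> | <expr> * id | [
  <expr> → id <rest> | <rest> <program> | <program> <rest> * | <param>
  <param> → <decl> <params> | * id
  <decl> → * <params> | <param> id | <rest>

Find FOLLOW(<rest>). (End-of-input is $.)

{ $, *, [, id }

In <program> → <rest> [: add FIRST([) = { [ }.
In <rest> → <rest> * <params>: add FIRST(* <params>) = { * }.
In <expr> → id <rest>: <rest> is at the end, add FOLLOW(<expr>) = { * }.
In <expr> → <rest> <program>: add FIRST(<program>) = { *, [, id }.
In <expr> → <program> <rest> *: add FIRST(*) = { * }.
In <decl> → <rest>: <rest> is at the end, add FOLLOW(<decl>) = { $, *, [, id }.
Union: FOLLOW(<rest>) = { $, *, [, id }.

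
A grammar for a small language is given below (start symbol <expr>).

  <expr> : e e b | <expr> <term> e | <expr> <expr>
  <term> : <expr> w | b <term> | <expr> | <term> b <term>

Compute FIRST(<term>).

From <term> : <expr> w: add FIRST(<expr>) = { e }.
<term> : b <term> contributes {b}.
From <term> : <expr>: add FIRST(<expr>) = { e }.
From <term> : <term> b <term>: add FIRST(<term>) = { b, e }.
Union: FIRST(<term>) = { b, e }.

{ b, e }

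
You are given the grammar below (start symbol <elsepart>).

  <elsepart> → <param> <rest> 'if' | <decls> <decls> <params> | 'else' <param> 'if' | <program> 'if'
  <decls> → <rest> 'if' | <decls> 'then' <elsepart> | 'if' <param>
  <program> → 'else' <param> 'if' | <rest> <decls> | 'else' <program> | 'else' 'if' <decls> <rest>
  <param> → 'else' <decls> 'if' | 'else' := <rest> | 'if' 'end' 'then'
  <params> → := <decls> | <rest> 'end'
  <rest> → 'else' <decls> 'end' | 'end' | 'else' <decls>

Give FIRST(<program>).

<program> → 'else' <param> 'if' contributes {'else'}.
From <program> → <rest> <decls>: add FIRST(<rest>) = { 'else', 'end' }.
<program> → 'else' <program> contributes {'else'}.
<program> → 'else' 'if' <decls> <rest> contributes {'else'}.
Union: FIRST(<program>) = { 'else', 'end' }.

{ 'else', 'end' }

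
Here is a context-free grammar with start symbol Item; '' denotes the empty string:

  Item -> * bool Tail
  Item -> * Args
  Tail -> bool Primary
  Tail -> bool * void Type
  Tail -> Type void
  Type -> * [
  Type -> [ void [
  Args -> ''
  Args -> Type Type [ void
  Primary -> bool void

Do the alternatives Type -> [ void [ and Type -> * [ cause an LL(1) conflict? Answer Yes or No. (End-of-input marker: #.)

No

FIRST([ void [) = { [ } and FIRST(* [) = { * }.
The FIRST sets are disjoint and neither alternative is nullable — no conflict.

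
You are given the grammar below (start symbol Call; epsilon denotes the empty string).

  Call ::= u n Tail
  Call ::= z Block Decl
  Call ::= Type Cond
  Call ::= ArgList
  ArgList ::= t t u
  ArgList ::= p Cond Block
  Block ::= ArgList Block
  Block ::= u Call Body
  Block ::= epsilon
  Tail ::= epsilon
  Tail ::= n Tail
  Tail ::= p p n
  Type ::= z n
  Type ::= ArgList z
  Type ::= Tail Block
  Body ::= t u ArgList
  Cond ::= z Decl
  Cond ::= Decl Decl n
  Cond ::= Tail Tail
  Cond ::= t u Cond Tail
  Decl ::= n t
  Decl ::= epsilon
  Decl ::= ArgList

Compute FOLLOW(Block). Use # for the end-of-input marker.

In Call ::= z Block Decl: add FIRST(Decl)\{epsilon} = { n, p, t }.
  Since Decl is nullable, also add FOLLOW(Call) = { #, t }.
In ArgList ::= p Cond Block: Block is at the end, add FOLLOW(ArgList) = { #, n, p, t, u, z }.
In Block ::= ArgList Block: Block is at the end, add FOLLOW(Block) = { #, n, p, t, u, z }.
In Type ::= Tail Block: Block is at the end, add FOLLOW(Type) = { #, n, p, t, z }.
Union: FOLLOW(Block) = { #, n, p, t, u, z }.

{ #, n, p, t, u, z }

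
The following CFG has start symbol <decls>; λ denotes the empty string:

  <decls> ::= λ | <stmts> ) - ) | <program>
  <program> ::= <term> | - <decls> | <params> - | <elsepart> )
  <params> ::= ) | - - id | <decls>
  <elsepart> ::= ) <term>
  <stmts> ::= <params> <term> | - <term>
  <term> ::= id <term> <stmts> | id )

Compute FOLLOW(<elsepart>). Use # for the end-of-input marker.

{ ) }

In <program> ::= <elsepart> ): add FIRST()) = { ) }.
Union: FOLLOW(<elsepart>) = { ) }.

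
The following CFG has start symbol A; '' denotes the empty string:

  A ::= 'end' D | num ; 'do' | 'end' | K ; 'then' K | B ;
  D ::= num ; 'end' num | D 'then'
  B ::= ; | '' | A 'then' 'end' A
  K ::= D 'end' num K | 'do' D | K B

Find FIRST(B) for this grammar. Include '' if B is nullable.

B ::= ; contributes {;}.
B ::= '' contributes ''.
From B ::= A 'then' 'end' A: add FIRST(A) = { 'do', 'end', ;, num }.
Union: FIRST(B) = { 'do', 'end', ;, num, '' }.

{ 'do', 'end', ;, num, '' }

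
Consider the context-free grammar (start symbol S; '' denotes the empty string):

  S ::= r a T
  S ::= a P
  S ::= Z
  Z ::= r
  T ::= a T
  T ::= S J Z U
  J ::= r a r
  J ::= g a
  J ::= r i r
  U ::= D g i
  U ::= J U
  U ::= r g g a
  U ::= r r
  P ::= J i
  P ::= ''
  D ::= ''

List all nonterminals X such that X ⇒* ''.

{ D, P }

Directly nullable (have an ''-production): P, D.
No other nonterminal has a production whose RHS symbols are all nullable.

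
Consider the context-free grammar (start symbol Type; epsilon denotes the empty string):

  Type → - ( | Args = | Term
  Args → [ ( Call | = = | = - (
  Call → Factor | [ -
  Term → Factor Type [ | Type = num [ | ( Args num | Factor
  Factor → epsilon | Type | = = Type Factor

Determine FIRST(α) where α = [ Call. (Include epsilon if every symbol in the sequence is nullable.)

[ is a terminal; add {[} and stop.

{ [ }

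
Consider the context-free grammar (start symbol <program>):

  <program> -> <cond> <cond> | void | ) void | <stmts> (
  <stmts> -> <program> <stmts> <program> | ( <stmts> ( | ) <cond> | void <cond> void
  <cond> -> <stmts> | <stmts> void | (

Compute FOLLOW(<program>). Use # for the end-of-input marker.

<program> is the start symbol, so # ∈ FOLLOW(<program>).
In <stmts> -> <program> <stmts> <program>: add FIRST(<stmts> <program>) = { (, ), void }.
In <stmts> -> <program> <stmts> <program>: <program> is at the end, add FOLLOW(<stmts>) = { #, (, ), void }.
Union: FOLLOW(<program>) = { #, (, ), void }.

{ #, (, ), void }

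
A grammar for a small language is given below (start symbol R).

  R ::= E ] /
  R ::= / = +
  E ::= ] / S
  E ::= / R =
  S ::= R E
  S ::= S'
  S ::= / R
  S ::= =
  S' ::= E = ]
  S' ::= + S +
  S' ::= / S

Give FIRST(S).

From S ::= R E: add FIRST(R) = { /, ] }.
From S ::= S': add FIRST(S') = { +, /, ] }.
S ::= / R contributes {/}.
S ::= = contributes {=}.
Union: FIRST(S) = { +, /, =, ] }.

{ +, /, =, ] }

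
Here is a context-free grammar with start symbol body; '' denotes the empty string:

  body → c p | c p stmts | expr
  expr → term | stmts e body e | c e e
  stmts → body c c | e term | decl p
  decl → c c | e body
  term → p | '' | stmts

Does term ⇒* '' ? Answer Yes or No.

Yes

term has an ''-production, so term ⇒ ''.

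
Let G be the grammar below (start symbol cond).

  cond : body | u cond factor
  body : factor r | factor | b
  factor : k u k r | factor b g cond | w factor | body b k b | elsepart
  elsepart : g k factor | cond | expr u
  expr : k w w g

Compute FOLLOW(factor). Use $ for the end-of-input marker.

{ $, b, g, k, r, u, w }

In cond : u cond factor: factor is at the end, add FOLLOW(cond) = { $, b, g, k, r, u, w }.
In body : factor r: add FIRST(r) = { r }.
In body : factor: factor is at the end, add FOLLOW(body) = { $, b, g, k, r, u, w }.
In factor : factor b g cond: add FIRST(b g cond) = { b }.
In factor : w factor: factor is at the end, add FOLLOW(factor) = { $, b, g, k, r, u, w }.
In elsepart : g k factor: factor is at the end, add FOLLOW(elsepart) = { $, b, g, k, r, u, w }.
Union: FOLLOW(factor) = { $, b, g, k, r, u, w }.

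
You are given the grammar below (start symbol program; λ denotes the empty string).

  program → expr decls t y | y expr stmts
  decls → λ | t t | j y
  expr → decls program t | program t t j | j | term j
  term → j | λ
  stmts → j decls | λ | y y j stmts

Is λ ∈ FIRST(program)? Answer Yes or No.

No

Nullable nonterminals: decls, stmts, term.
No production of program has an RHS whose symbols are all nullable, so program is not nullable.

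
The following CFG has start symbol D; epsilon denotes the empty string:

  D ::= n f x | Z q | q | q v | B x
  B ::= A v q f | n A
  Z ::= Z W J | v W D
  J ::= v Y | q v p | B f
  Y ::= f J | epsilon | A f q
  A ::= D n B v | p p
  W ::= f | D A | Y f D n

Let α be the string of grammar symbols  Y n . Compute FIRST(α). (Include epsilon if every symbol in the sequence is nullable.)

Add FIRST(Y)\{epsilon} = { f, n, p, q, v }; Y is nullable, continue.
n is a terminal; add {n} and stop.

{ f, n, p, q, v }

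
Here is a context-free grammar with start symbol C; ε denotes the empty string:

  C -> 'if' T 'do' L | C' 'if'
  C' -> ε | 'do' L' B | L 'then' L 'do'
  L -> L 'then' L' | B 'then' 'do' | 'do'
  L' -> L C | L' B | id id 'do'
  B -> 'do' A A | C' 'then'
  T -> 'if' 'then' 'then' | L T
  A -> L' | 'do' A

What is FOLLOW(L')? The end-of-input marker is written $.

In C' -> 'do' L' B: add FIRST(B) = { 'do', 'then' }.
In L -> L 'then' L': L' is at the end, add FOLLOW(L) = { $, 'do', 'if', 'then', id }.
In L' -> L' B: add FIRST(B) = { 'do', 'then' }.
In A -> L': L' is at the end, add FOLLOW(A) = { $, 'do', 'if', 'then', id }.
Union: FOLLOW(L') = { $, 'do', 'if', 'then', id }.

{ $, 'do', 'if', 'then', id }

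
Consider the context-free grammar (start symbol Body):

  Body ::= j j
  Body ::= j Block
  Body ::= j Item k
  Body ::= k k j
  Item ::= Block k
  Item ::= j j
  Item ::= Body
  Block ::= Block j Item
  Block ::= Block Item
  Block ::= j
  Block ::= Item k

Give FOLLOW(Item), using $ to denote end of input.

{ $, j, k }

In Body ::= j Item k: add FIRST(k) = { k }.
In Block ::= Block j Item: Item is at the end, add FOLLOW(Block) = { $, j, k }.
In Block ::= Block Item: Item is at the end, add FOLLOW(Block) = { $, j, k }.
In Block ::= Item k: add FIRST(k) = { k }.
Union: FOLLOW(Item) = { $, j, k }.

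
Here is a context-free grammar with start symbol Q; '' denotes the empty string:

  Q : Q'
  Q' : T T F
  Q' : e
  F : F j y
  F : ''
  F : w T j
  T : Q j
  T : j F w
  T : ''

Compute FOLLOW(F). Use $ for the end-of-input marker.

{ $, j, w }

In Q' : T T F: F is at the end, add FOLLOW(Q') = { $, j }.
In F : F j y: add FIRST(j y) = { j }.
In T : j F w: add FIRST(w) = { w }.
Union: FOLLOW(F) = { $, j, w }.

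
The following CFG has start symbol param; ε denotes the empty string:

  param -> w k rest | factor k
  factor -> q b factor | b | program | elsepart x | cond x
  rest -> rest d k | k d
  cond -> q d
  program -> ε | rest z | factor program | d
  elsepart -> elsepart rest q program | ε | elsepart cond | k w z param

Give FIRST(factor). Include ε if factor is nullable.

factor -> q b factor contributes {q}.
factor -> b contributes {b}.
From factor -> program: add FIRST(program) = { b, d, k, q, x, ε } (including ε since program is nullable).
From factor -> elsepart x: elsepart nullable, take FIRST(elsepart) ∪ {x} = { k, q, x }.
From factor -> cond x: add FIRST(cond) = { q }.
Union: FIRST(factor) = { b, d, k, q, x, ε }.

{ b, d, k, q, x, ε }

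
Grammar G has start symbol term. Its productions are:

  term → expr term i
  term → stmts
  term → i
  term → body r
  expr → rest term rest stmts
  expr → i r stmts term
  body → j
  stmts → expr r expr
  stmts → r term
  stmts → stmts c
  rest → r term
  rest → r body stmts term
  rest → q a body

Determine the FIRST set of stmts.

From stmts → expr r expr: add FIRST(expr) = { i, q, r }.
stmts → r term contributes {r}.
From stmts → stmts c: add FIRST(stmts) = { i, q, r }.
Union: FIRST(stmts) = { i, q, r }.

{ i, q, r }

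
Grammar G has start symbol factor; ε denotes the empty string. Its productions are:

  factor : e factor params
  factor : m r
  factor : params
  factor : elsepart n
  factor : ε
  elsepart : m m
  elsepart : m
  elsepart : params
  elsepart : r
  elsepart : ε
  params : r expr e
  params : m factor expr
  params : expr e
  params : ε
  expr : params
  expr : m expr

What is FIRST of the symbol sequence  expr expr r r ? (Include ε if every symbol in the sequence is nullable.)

{ e, m, r }

Add FIRST(expr)\{ε} = { e, m, r }; expr is nullable, continue.
Add FIRST(expr)\{ε} = { e, m, r }; expr is nullable, continue.
r is a terminal; add {r} and stop.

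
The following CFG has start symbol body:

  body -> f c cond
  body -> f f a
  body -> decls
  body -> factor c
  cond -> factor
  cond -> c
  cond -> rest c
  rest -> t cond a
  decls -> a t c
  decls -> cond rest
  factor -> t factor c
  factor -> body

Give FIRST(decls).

{ a, c, f, t }

decls -> a t c contributes {a}.
From decls -> cond rest: add FIRST(cond) = { a, c, f, t }.
Union: FIRST(decls) = { a, c, f, t }.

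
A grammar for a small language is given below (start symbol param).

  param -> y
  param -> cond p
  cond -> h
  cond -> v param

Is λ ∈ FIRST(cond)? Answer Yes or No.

No

No nonterminal in this grammar is nullable.
No production of cond has an RHS whose symbols are all nullable, so cond is not nullable.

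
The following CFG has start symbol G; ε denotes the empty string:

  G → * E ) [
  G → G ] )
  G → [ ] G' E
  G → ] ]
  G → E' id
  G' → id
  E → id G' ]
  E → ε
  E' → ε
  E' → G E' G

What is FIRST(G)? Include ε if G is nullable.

G → * E ) [ contributes {*}.
From G → G ] ): add FIRST(G) = { *, [, ], id }.
G → [ ] G' E contributes {[}.
G → ] ] contributes {]}.
From G → E' id: E' nullable, take FIRST(E') ∪ {id} = { *, [, ], id }.
Union: FIRST(G) = { *, [, ], id }.

{ *, [, ], id }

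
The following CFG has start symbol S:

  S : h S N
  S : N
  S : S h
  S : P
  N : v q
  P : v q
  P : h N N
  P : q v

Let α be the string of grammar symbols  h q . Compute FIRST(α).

{ h }

h is a terminal; add {h} and stop.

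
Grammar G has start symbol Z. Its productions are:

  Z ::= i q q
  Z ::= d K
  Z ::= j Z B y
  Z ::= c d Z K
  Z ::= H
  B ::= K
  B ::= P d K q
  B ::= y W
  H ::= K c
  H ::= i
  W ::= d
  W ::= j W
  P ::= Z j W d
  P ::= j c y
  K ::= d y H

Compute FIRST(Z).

Z ::= i q q contributes {i}.
Z ::= d K contributes {d}.
Z ::= j Z B y contributes {j}.
Z ::= c d Z K contributes {c}.
From Z ::= H: add FIRST(H) = { d, i }.
Union: FIRST(Z) = { c, d, i, j }.

{ c, d, i, j }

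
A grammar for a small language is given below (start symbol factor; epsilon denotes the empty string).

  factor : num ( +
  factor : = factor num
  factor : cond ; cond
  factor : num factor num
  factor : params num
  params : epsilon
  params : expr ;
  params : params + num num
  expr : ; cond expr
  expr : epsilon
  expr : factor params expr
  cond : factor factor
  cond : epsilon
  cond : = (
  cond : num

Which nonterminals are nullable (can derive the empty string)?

Directly nullable (have an epsilon-production): params, expr, cond.
No other nonterminal has a production whose RHS symbols are all nullable.

{ cond, expr, params }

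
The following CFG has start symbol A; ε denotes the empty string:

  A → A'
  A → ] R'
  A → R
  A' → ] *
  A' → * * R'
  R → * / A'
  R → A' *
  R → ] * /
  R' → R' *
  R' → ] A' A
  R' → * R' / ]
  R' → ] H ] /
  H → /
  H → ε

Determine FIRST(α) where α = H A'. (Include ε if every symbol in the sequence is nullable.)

Add FIRST(H)\{ε} = { / }; H is nullable, continue.
Add FIRST(A') = { *, ] }; A' is not nullable, stop.

{ *, /, ] }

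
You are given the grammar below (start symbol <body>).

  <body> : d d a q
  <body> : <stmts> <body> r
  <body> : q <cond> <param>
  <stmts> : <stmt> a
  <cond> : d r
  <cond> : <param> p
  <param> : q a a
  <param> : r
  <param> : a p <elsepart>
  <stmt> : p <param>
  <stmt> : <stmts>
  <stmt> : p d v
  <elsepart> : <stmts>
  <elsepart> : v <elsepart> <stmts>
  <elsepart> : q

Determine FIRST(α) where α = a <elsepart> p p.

{ a }

a is a terminal; add {a} and stop.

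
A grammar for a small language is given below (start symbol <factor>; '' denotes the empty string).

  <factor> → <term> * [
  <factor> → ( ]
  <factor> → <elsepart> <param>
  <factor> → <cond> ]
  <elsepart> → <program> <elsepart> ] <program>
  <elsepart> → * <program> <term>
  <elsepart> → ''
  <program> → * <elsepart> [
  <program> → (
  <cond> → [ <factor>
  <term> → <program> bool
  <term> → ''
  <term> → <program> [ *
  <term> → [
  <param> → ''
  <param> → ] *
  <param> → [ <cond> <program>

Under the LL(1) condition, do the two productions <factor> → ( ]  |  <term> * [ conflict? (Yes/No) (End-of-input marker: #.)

Yes

FIRST(( ]) = { ( } and FIRST(<term> * [) = { (, *, [ }.
Both contain (, so the two alternatives are not disjoint — LL(1) conflict.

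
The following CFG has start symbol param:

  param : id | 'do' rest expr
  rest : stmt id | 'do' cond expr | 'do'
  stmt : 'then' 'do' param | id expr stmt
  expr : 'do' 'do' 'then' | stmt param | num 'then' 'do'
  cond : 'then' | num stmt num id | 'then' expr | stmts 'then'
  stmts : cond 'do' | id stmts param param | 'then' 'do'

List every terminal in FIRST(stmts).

{ 'then', id, num }

From stmts : cond 'do': add FIRST(cond) = { 'then', id, num }.
stmts : id stmts param param contributes {id}.
stmts : 'then' 'do' contributes {'then'}.
Union: FIRST(stmts) = { 'then', id, num }.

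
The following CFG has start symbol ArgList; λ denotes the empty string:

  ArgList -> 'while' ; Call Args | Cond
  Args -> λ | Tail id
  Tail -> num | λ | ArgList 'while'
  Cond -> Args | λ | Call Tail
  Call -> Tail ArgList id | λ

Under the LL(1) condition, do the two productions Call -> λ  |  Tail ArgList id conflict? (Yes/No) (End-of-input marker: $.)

Yes

FIRST(λ) = { λ } and FIRST(Tail ArgList id) = { 'while', id, num }.
The first alternative is nullable and FOLLOW(Call) = { $, 'while', id, num } shares 'while' with FIRST of the second — conflict.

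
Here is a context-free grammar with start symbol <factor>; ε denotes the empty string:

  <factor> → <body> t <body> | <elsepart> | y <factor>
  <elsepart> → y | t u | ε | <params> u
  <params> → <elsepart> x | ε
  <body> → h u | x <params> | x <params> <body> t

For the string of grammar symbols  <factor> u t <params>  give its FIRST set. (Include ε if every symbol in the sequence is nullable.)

{ h, t, u, x, y }

Add FIRST(<factor>)\{ε} = { h, t, u, x, y }; <factor> is nullable, continue.
u is a terminal; add {u} and stop.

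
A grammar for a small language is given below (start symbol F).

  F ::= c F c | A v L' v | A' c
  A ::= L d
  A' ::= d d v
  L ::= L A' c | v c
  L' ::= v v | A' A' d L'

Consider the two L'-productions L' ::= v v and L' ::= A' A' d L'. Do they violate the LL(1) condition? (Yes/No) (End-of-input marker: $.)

FIRST(v v) = { v } and FIRST(A' A' d L') = { d }.
The FIRST sets are disjoint and neither alternative is nullable — no conflict.

No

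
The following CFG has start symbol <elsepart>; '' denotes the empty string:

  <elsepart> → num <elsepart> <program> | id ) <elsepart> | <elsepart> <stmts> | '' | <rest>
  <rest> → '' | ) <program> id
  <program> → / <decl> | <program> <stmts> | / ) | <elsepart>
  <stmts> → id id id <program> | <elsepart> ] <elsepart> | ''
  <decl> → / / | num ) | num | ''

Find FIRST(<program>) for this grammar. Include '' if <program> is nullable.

<program> → / <decl> contributes {/}.
From <program> → <program> <stmts>: <program>, <stmts> nullable, take FIRST(<program>) ∪ FIRST(<stmts>) = { ), /, ], id, num }; also '' since the whole RHS is nullable.
<program> → / ) contributes {/}.
From <program> → <elsepart>: add FIRST(<elsepart>) = { ), ], id, num, '' } (including '' since <elsepart> is nullable).
Union: FIRST(<program>) = { ), /, ], id, num, '' }.

{ ), /, ], id, num, '' }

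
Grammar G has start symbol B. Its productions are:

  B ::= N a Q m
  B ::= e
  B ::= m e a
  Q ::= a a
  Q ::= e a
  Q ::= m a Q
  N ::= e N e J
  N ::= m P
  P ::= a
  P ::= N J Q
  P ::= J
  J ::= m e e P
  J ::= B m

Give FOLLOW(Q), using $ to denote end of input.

In B ::= N a Q m: add FIRST(m) = { m }.
In Q ::= m a Q: Q is at the end, add FOLLOW(Q) = { a, e, m }.
In P ::= N J Q: Q is at the end, add FOLLOW(P) = { a, e, m }.
Union: FOLLOW(Q) = { a, e, m }.

{ a, e, m }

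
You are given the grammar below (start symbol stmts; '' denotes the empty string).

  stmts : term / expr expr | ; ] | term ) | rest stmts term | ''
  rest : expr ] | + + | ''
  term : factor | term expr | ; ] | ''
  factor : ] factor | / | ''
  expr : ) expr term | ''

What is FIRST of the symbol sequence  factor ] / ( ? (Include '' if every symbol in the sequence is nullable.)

Add FIRST(factor)\{''} = { /, ] }; factor is nullable, continue.
] is a terminal; add {]} and stop.

{ /, ] }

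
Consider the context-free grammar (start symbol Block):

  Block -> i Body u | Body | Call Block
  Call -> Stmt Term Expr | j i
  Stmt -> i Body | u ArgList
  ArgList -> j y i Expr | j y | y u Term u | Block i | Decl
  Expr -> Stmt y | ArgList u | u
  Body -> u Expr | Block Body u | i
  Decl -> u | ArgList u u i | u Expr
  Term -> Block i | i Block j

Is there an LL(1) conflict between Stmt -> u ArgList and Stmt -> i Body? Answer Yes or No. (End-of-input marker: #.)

FIRST(u ArgList) = { u } and FIRST(i Body) = { i }.
The FIRST sets are disjoint and neither alternative is nullable — no conflict.

No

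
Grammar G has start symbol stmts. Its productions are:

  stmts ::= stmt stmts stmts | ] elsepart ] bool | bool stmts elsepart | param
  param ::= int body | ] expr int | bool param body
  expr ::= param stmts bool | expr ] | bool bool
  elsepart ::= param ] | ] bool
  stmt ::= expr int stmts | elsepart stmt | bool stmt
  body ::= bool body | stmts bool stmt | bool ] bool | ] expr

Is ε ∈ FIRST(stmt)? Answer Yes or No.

No

No nonterminal in this grammar is nullable.
No production of stmt has an RHS whose symbols are all nullable, so stmt is not nullable.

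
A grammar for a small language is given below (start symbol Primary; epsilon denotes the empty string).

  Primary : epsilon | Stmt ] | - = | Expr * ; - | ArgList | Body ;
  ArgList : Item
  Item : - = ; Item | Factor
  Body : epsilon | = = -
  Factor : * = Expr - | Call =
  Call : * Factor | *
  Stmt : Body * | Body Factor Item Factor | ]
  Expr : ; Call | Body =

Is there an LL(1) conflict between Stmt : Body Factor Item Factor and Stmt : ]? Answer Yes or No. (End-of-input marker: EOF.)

No

FIRST(Body Factor Item Factor) = { *, = } and FIRST(]) = { ] }.
The FIRST sets are disjoint and neither alternative is nullable — no conflict.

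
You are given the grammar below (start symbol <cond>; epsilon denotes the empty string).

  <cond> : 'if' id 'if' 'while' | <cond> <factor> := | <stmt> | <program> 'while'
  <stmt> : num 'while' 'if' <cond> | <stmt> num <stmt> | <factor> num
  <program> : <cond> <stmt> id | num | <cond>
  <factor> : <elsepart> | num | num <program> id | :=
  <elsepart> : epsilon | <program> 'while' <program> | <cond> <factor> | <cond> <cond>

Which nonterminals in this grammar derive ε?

Directly nullable (have an epsilon-production): <elsepart>.
<factor> : <elsepart> with every symbol nullable, so <factor> is nullable.
No other nonterminal has a production whose RHS symbols are all nullable.

{ <elsepart>, <factor> }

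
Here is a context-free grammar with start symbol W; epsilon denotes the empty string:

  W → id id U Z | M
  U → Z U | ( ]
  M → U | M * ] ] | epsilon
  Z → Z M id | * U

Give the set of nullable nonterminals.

{ M, W }

Directly nullable (have an epsilon-production): M.
W → M with every symbol nullable, so W is nullable.
No other nonterminal has a production whose RHS symbols are all nullable.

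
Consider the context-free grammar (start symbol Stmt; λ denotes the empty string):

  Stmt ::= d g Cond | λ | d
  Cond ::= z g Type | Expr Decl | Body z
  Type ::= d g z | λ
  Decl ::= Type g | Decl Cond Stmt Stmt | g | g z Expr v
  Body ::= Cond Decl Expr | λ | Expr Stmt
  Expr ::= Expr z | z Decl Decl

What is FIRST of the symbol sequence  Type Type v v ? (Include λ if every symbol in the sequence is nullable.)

Add FIRST(Type)\{λ} = { d }; Type is nullable, continue.
Add FIRST(Type)\{λ} = { d }; Type is nullable, continue.
v is a terminal; add {v} and stop.

{ d, v }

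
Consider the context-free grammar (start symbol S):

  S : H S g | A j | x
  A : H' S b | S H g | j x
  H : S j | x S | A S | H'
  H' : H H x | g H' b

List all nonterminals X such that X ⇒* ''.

No nonterminal has an empty production or an RHS whose symbols are all nullable.

{ } (none)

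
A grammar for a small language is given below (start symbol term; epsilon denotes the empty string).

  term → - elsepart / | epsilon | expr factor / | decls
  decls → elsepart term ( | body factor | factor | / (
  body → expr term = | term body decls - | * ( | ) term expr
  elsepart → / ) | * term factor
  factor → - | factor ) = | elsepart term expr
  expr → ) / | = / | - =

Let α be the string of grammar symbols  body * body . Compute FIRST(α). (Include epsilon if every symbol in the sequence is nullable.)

{ ), *, -, /, = }

Add FIRST(body) = { ), *, -, /, = }; body is not nullable, stop.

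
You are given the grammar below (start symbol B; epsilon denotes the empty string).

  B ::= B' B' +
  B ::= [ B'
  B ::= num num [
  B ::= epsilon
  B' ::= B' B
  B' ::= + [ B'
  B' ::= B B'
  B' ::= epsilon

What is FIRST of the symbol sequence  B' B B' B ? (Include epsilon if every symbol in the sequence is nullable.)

{ +, [, num, epsilon }

Add FIRST(B')\{epsilon} = { +, [, num }; B' is nullable, continue.
Add FIRST(B)\{epsilon} = { +, [, num }; B is nullable, continue.
Add FIRST(B')\{epsilon} = { +, [, num }; B' is nullable, continue.
Add FIRST(B)\{epsilon} = { +, [, num }; B is nullable, continue.
Every symbol is nullable, so include epsilon.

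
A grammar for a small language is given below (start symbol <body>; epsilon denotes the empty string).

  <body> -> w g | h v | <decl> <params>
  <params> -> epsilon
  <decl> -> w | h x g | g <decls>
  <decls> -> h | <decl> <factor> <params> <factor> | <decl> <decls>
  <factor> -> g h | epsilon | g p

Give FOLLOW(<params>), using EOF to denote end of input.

In <body> -> <decl> <params>: <params> is at the end, add FOLLOW(<body>) = { EOF }.
In <decls> -> <decl> <factor> <params> <factor>: add FIRST(<factor>)\{epsilon} = { g }.
  Since <factor> is nullable, also add FOLLOW(<decls>) = { EOF, g, h, w }.
Union: FOLLOW(<params>) = { EOF, g, h, w }.

{ EOF, g, h, w }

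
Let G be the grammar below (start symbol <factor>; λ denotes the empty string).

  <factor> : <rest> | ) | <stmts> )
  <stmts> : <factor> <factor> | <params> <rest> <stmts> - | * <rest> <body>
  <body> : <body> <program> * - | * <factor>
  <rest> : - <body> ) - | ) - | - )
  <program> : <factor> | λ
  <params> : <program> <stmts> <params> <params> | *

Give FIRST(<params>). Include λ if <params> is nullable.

From <params> : <program> <stmts> <params> <params>: <program> nullable, take FIRST(<program>) ∪ FIRST(<stmts>) = { ), *, - }.
<params> : * contributes {*}.
Union: FIRST(<params>) = { ), *, - }.

{ ), *, - }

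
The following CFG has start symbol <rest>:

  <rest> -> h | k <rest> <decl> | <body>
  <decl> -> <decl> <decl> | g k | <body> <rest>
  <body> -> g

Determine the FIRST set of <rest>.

<rest> -> h contributes {h}.
<rest> -> k <rest> <decl> contributes {k}.
From <rest> -> <body>: add FIRST(<body>) = { g }.
Union: FIRST(<rest>) = { g, h, k }.

{ g, h, k }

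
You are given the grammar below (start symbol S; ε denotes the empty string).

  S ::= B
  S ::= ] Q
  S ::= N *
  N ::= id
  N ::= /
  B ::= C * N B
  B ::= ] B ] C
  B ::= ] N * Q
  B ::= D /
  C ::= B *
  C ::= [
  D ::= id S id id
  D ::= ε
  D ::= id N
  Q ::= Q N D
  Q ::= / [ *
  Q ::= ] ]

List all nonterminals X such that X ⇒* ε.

{ D }

Directly nullable (have an ε-production): D.
No other nonterminal has a production whose RHS symbols are all nullable.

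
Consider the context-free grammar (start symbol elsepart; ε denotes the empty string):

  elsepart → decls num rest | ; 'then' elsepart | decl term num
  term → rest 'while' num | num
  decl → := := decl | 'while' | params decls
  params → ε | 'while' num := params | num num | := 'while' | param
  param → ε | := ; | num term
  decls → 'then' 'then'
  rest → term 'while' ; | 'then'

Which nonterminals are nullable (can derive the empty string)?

Directly nullable (have an ε-production): params, param.
No other nonterminal has a production whose RHS symbols are all nullable.

{ param, params }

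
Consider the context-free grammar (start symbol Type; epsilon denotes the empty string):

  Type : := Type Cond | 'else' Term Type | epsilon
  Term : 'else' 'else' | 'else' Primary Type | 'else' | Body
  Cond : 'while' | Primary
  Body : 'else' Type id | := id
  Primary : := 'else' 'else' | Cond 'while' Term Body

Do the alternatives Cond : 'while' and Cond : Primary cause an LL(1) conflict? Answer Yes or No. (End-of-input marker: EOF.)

FIRST('while') = { 'while' } and FIRST(Primary) = { 'while', := }.
Both contain 'while', so the two alternatives are not disjoint — LL(1) conflict.

Yes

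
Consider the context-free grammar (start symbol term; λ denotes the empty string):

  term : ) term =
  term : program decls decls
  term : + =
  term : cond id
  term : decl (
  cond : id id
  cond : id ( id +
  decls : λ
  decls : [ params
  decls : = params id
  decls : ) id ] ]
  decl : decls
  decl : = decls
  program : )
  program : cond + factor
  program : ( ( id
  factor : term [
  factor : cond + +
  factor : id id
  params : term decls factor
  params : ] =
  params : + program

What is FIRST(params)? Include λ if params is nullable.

From params : term decls factor: add FIRST(term) = { (, ), +, =, [, id }.
params : ] = contributes {]}.
params : + program contributes {+}.
Union: FIRST(params) = { (, ), +, =, [, ], id }.

{ (, ), +, =, [, ], id }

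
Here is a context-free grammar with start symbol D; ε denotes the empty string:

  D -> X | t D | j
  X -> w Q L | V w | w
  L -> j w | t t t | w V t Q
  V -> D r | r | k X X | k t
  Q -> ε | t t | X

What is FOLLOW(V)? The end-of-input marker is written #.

In X -> V w: add FIRST(w) = { w }.
In L -> w V t Q: add FIRST(t Q) = { t }.
Union: FOLLOW(V) = { t, w }.

{ t, w }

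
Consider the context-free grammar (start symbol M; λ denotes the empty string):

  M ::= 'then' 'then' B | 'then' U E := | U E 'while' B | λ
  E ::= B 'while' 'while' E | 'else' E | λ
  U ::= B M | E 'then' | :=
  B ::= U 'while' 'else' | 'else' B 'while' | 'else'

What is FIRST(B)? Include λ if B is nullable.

From B ::= U 'while' 'else': add FIRST(U) = { 'else', 'then', := }.
B ::= 'else' B 'while' contributes {'else'}.
B ::= 'else' contributes {'else'}.
Union: FIRST(B) = { 'else', 'then', := }.

{ 'else', 'then', := }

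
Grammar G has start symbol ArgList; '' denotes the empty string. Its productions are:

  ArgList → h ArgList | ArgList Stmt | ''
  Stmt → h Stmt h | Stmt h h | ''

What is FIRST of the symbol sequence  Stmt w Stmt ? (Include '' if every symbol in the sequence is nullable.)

{ h, w }

Add FIRST(Stmt)\{''} = { h }; Stmt is nullable, continue.
w is a terminal; add {w} and stop.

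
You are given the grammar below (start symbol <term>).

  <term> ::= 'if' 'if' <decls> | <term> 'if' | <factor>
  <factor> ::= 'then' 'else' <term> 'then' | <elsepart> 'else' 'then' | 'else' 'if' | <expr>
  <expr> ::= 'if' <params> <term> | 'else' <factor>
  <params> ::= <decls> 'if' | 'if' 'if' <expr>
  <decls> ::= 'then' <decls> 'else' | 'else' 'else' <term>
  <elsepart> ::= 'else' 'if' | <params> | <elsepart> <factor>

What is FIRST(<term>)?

<term> ::= 'if' 'if' <decls> contributes {'if'}.
From <term> ::= <term> 'if': add FIRST(<term>) = { 'else', 'if', 'then' }.
From <term> ::= <factor>: add FIRST(<factor>) = { 'else', 'if', 'then' }.
Union: FIRST(<term>) = { 'else', 'if', 'then' }.

{ 'else', 'if', 'then' }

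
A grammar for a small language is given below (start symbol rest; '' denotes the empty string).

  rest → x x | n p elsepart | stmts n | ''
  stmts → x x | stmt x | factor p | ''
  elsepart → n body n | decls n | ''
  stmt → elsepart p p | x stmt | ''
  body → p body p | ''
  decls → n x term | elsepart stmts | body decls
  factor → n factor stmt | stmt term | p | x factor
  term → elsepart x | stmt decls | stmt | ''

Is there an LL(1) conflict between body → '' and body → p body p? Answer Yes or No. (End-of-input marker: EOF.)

Yes

FIRST('') = { '' } and FIRST(p body p) = { p }.
The first alternative is nullable and FOLLOW(body) = { n, p, x } shares p with FIRST of the second — conflict.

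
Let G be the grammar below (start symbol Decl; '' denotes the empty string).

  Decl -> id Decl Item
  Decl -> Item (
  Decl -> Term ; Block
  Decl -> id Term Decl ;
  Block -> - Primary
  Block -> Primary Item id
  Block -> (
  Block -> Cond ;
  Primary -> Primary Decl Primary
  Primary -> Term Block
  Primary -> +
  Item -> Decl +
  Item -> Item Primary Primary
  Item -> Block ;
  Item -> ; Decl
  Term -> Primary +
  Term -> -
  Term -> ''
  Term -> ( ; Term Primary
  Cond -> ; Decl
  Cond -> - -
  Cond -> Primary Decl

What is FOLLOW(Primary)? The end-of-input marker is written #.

{ #, (, +, -, ;, id }

In Block -> - Primary: Primary is at the end, add FOLLOW(Block) = { #, (, +, -, ;, id }.
In Block -> Primary Item id: add FIRST(Item id) = { (, +, -, ;, id }.
In Primary -> Primary Decl Primary: add FIRST(Decl Primary) = { (, +, -, ;, id }.
In Primary -> Primary Decl Primary: Primary is at the end, add FOLLOW(Primary) = { #, (, +, -, ;, id }.
In Item -> Item Primary Primary: add FIRST(Primary) = { (, +, -, ; }.
In Item -> Item Primary Primary: Primary is at the end, add FOLLOW(Item) = { #, (, +, -, ;, id }.
In Term -> Primary +: add FIRST(+) = { + }.
In Term -> ( ; Term Primary: Primary is at the end, add FOLLOW(Term) = { (, +, -, ;, id }.
In Cond -> Primary Decl: add FIRST(Decl) = { (, +, -, ;, id }.
Union: FOLLOW(Primary) = { #, (, +, -, ;, id }.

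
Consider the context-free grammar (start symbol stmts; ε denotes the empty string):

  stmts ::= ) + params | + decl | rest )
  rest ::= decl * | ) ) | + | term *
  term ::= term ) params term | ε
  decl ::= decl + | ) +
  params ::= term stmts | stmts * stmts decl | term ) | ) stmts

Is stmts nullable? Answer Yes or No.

Nullable nonterminals: term.
No production of stmts has an RHS whose symbols are all nullable, so stmts is not nullable.

No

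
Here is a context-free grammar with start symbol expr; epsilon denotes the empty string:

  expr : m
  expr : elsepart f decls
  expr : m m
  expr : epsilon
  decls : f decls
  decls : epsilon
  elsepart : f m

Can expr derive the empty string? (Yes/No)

expr has an epsilon-production, so expr ⇒ epsilon.

Yes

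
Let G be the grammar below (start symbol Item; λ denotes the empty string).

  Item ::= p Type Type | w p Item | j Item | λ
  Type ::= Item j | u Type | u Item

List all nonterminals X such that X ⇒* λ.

Directly nullable (have an λ-production): Item.
No other nonterminal has a production whose RHS symbols are all nullable.

{ Item }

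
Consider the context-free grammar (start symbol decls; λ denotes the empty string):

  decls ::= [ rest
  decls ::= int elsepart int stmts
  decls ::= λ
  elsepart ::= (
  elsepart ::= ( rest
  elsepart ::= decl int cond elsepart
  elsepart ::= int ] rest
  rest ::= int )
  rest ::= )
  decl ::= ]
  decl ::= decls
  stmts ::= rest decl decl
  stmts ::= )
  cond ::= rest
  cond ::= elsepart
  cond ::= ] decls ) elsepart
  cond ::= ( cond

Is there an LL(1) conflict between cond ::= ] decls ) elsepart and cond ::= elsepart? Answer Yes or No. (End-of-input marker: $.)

FIRST(] decls ) elsepart) = { ] } and FIRST(elsepart) = { (, [, ], int }.
Both contain ], so the two alternatives are not disjoint — LL(1) conflict.

Yes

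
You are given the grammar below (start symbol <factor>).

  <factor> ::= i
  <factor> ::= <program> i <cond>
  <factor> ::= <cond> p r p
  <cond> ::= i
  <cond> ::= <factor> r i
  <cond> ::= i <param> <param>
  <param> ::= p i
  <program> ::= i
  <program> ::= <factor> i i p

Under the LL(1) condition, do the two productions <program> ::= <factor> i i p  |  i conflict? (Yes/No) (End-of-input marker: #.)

FIRST(<factor> i i p) = { i } and FIRST(i) = { i }.
Both contain i, so the two alternatives are not disjoint — LL(1) conflict.

Yes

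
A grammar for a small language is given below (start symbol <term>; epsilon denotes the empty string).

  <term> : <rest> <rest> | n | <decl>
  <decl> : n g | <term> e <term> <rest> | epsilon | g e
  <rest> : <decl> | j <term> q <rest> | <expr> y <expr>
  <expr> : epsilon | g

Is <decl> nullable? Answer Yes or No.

<decl> has an epsilon-production, so <decl> ⇒ epsilon.

Yes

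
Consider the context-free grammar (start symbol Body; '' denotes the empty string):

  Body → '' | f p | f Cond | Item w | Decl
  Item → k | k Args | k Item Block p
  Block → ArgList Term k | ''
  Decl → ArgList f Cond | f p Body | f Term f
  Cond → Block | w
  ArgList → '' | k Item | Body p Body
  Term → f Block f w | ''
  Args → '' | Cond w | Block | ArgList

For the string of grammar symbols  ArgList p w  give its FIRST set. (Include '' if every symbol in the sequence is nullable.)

Add FIRST(ArgList)\{''} = { f, k, p }; ArgList is nullable, continue.
p is a terminal; add {p} and stop.

{ f, k, p }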